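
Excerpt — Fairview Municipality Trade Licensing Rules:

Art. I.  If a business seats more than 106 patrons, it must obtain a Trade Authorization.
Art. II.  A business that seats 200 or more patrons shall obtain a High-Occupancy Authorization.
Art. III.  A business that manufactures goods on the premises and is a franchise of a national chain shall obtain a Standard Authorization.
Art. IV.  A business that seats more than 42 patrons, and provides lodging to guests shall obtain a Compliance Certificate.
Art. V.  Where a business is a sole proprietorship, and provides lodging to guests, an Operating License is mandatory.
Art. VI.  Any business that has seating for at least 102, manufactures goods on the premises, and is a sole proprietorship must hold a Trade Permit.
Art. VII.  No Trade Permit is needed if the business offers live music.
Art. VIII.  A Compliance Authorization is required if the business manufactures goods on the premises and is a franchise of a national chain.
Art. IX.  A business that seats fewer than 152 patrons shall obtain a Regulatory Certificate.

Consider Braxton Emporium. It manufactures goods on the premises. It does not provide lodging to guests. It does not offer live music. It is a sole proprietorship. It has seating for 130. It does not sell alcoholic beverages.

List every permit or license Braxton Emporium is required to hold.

Art. I. seating 130 > 106 → Trade Authorization required.
Art. II. seating 130 < 200 → High-Occupancy Authorization not required.
Art. III. manufactures goods on the premises; is a sole proprietorship (not: is a franchise of a national chain) → Standard Authorization not required.
Art. IV. seating 130 > 42; does not provide lodging to guests → Compliance Certificate not required.
Art. V. is a sole proprietorship; does not provide lodging to guests → Operating License not required.
Art. VI. seating 130 ≥ 102; manufactures goods on the premises; is a sole proprietorship → Trade Permit required.
Art. VII. does not offer live music → Trade Permit exemption does not apply.
Art. VIII. manufactures goods on the premises; is a sole proprietorship (not: is a franchise of a national chain) → Compliance Authorization not required.
Art. IX. seating 130 < 152 → Regulatory Certificate required.

Regulatory Certificate, Trade Authorization, Trade Permit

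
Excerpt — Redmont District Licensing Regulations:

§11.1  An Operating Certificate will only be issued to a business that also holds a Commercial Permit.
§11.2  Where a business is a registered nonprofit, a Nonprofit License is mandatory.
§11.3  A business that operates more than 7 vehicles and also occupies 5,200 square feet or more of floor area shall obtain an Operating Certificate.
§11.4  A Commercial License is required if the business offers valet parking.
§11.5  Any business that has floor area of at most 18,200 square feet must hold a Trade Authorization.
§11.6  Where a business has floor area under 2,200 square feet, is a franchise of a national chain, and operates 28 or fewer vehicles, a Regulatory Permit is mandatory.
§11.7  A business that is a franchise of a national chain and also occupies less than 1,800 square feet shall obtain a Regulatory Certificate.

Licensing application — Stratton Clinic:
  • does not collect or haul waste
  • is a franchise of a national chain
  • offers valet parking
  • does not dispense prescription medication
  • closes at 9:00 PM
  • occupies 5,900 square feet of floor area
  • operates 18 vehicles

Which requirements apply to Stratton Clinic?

Commercial License, Commercial Permit, Operating Certificate, Trade Authorization

§11.1 Operating Certificate is required → Commercial Permit also required.
§11.2 is a franchise of a national chain (not: is a registered nonprofit) → Nonprofit License not required.
§11.3 vehicles 18 > 7; floor area 5,900 square feet ≥ 5,200 square feet → Operating Certificate required.
§11.4 offers valet parking → Commercial License required.
§11.5 floor area 5,900 square feet ≤ 18,200 square feet → Trade Authorization required.
§11.6 floor area 5,900 square feet ≥ 2,200 square feet; is a franchise of a national chain; vehicles 18 ≤ 28 → Regulatory Permit not required.
§11.7 is a franchise of a national chain; floor area 5,900 square feet ≥ 1,800 square feet → Regulatory Certificate not required.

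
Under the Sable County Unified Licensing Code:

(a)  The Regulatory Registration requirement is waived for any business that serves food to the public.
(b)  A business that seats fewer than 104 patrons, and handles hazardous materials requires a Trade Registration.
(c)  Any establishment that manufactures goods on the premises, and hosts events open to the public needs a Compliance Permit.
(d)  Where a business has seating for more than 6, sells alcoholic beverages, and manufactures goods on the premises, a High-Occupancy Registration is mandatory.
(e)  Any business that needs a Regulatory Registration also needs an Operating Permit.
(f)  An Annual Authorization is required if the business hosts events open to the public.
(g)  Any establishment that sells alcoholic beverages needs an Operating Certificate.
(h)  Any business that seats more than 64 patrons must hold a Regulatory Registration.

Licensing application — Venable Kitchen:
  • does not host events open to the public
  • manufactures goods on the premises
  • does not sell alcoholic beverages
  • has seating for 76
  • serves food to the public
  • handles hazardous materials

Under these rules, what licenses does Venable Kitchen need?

Trade Registration

(a) serves food to the public → exempt from Regulatory Registration.
(b) seating 76 < 104; handles hazardous materials → Trade Registration required.
(c) manufactures goods on the premises; does not host events open to the public → Compliance Permit not required.
(d) seating 76 > 6; does not sell alcoholic beverages; manufactures goods on the premises → High-Occupancy Registration not required.
(e) Regulatory Registration is not required → no effect.
(f) does not host events open to the public → Annual Authorization not required.
(g) does not sell alcoholic beverages → Operating Certificate not required.
(h) seating 76 > 64 → Regulatory Registration required.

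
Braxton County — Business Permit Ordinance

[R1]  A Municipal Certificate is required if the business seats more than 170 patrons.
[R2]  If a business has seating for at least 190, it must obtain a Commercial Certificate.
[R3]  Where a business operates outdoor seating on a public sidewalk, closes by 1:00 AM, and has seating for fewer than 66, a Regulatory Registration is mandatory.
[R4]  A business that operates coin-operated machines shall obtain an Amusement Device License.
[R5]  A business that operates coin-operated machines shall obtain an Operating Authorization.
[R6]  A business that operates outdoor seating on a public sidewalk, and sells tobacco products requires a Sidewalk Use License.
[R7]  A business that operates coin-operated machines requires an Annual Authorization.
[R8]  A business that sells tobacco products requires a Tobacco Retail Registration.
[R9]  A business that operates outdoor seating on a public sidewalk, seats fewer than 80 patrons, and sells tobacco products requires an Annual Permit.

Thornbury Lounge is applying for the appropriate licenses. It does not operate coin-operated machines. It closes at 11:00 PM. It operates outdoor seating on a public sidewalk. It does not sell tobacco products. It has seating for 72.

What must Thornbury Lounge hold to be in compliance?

None

[R1] seating 72 ≤ 170 → Municipal Certificate not required.
[R2] seating 72 < 190 → Commercial Certificate not required.
[R3] operates outdoor seating on a public sidewalk; closes 11:00 PM, at/before 1:00 AM; seating 72 ≥ 66 → Regulatory Registration not required.
[R4] does not operate coin-operated machines → Amusement Device License not required.
[R5] does not operate coin-operated machines → Operating Authorization not required.
[R6] operates outdoor seating on a public sidewalk; does not sell tobacco products → Sidewalk Use License not required.
[R7] does not operate coin-operated machines → Annual Authorization not required.
[R8] does not sell tobacco products → Tobacco Retail Registration not required.
[R9] operates outdoor seating on a public sidewalk; seating 72 < 80; does not sell tobacco products → Annual Permit not required.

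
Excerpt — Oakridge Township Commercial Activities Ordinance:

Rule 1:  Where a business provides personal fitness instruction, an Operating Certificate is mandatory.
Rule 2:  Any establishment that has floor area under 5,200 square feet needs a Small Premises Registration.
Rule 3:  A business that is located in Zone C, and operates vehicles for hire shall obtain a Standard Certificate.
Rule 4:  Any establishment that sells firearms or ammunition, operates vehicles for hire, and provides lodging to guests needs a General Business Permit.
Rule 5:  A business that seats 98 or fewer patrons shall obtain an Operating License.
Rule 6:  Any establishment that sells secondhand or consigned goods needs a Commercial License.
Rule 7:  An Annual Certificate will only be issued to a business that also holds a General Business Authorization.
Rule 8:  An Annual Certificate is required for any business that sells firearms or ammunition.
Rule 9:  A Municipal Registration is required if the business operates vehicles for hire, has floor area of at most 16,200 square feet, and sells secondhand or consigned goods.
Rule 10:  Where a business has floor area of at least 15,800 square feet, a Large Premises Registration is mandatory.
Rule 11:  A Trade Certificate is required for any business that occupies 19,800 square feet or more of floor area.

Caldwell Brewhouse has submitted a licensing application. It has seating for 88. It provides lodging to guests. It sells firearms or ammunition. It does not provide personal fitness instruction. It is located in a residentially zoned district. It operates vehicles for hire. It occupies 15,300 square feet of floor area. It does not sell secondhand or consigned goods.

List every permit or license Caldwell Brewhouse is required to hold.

Rule 1: does not provide personal fitness instruction → Operating Certificate not required.
Rule 2: floor area 15,300 square feet ≥ 5,200 square feet → Small Premises Registration not required.
Rule 3: is located in a residentially zoned district (not: is located in Zone C); operates vehicles for hire → Standard Certificate not required.
Rule 4: sells firearms or ammunition; operates vehicles for hire; provides lodging to guests → General Business Permit required.
Rule 5: seating 88 ≤ 98 → Operating License required.
Rule 6: does not sell secondhand or consigned goods → Commercial License not required.
Rule 7: Annual Certificate is required → General Business Authorization also required.
Rule 8: sells firearms or ammunition → Annual Certificate required.
Rule 9: operates vehicles for hire; floor area 15,300 square feet ≤ 16,200 square feet; does not sell secondhand or consigned goods → Municipal Registration not required.
Rule 10: floor area 15,300 square feet < 15,800 square feet → Large Premises Registration not required.
Rule 11: floor area 15,300 square feet < 19,800 square feet → Trade Certificate not required.

Annual Certificate, General Business Authorization, General Business Permit, Operating License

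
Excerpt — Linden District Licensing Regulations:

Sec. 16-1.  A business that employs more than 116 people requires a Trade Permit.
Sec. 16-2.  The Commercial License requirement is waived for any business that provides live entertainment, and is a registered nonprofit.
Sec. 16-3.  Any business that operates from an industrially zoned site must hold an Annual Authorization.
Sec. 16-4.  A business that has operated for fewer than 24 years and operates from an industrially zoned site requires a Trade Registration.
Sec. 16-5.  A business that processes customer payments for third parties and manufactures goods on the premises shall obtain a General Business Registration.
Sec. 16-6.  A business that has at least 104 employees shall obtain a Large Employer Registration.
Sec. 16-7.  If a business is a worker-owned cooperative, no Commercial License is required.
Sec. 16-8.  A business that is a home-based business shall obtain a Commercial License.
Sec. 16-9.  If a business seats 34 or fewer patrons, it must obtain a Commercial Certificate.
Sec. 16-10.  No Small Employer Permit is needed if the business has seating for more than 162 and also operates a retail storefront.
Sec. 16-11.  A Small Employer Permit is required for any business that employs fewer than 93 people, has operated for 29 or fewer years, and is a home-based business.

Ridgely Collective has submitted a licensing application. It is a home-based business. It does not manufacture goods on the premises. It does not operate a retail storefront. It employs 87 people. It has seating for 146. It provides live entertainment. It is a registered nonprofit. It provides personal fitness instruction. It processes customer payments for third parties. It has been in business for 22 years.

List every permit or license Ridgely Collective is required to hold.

Sec. 16-1. employees 87 ≤ 116 → Trade Permit not required.
Sec. 16-2. provides live entertainment; is a registered nonprofit → exempt from Commercial License.
Sec. 16-3. is a home-based business (not: operates from an industrially zoned site) → Annual Authorization not required.
Sec. 16-4. years in business 22 < 24; is a home-based business (not: operates from an industrially zoned site) → Trade Registration not required.
Sec. 16-5. processes customer payments for third parties; does not manufacture goods on the premises → General Business Registration not required.
Sec. 16-6. employees 87 < 104 → Large Employer Registration not required.
Sec. 16-7. is a registered nonprofit (not: is a worker-owned cooperative) → Commercial License exemption does not apply.
Sec. 16-8. is a home-based business → Commercial License required.
Sec. 16-9. seating 146 > 34 → Commercial Certificate not required.
Sec. 16-10. seating 146 ≤ 162; does not operate a retail storefront → Small Employer Permit exemption does not apply.
Sec. 16-11. employees 87 < 93; years in business 22 ≤ 29; is a home-based business → Small Employer Permit required.

Small Employer Permit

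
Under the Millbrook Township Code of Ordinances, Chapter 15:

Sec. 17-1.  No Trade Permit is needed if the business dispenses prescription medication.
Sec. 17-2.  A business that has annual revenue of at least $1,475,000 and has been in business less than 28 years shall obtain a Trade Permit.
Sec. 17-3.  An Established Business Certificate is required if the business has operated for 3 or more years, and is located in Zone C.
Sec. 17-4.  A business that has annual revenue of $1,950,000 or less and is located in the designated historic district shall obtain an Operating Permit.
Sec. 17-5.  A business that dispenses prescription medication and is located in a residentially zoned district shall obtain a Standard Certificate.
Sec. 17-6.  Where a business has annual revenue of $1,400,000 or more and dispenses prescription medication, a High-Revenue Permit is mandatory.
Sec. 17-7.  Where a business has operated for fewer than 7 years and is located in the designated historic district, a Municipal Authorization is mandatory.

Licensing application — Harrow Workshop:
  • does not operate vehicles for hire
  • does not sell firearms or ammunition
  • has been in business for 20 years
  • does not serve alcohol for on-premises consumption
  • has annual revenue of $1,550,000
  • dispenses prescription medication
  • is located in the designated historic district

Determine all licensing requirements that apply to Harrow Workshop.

Sec. 17-1. dispenses prescription medication → exempt from Trade Permit.
Sec. 17-2. revenue $1,550,000 ≥ $1,475,000; years in business 20 < 28 → Trade Permit required.
Sec. 17-3. years in business 20 ≥ 3; is located in the designated historic district (not: is located in Zone C) → Established Business Certificate not required.
Sec. 17-4. revenue $1,550,000 ≤ $1,950,000; is located in the designated historic district → Operating Permit required.
Sec. 17-5. dispenses prescription medication; is located in the designated historic district (not: is located in a residentially zoned district) → Standard Certificate not required.
Sec. 17-6. revenue $1,550,000 ≥ $1,400,000; dispenses prescription medication → High-Revenue Permit required.
Sec. 17-7. years in business 20 ≥ 7; is located in the designated historic district → Municipal Authorization not required.

High-Revenue Permit, Operating Permit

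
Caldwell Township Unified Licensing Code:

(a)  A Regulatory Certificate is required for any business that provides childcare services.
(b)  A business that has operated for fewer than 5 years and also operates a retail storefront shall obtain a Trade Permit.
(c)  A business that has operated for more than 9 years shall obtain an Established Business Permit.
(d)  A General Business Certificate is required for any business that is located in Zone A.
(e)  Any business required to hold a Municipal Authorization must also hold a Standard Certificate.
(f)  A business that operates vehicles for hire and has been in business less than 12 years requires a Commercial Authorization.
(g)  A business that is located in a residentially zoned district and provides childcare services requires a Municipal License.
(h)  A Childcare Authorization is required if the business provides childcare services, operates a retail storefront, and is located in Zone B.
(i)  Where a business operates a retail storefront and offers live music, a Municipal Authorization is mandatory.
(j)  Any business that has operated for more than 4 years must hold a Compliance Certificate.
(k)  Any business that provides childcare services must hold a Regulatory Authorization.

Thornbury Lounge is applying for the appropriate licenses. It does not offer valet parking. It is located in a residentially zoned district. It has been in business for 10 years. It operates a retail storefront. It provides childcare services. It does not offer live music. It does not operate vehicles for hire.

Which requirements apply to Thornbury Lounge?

(a) provides childcare services → Regulatory Certificate required.
(b) years in business 10 ≥ 5; operates a retail storefront → Trade Permit not required.
(c) years in business 10 > 9 → Established Business Permit required.
(d) is located in a residentially zoned district (not: is located in Zone A) → General Business Certificate not required.
(e) Municipal Authorization is not required → no effect.
(f) does not operate vehicles for hire; years in business 10 < 12 → Commercial Authorization not required.
(g) is located in a residentially zoned district; provides childcare services → Municipal License required.
(h) provides childcare services; operates a retail storefront; is located in a residentially zoned district (not: is located in Zone B) → Childcare Authorization not required.
(i) operates a retail storefront; does not offer live music → Municipal Authorization not required.
(j) years in business 10 > 4 → Compliance Certificate required.
(k) provides childcare services → Regulatory Authorization required.

Compliance Certificate, Established Business Permit, Municipal License, Regulatory Authorization, Regulatory Certificate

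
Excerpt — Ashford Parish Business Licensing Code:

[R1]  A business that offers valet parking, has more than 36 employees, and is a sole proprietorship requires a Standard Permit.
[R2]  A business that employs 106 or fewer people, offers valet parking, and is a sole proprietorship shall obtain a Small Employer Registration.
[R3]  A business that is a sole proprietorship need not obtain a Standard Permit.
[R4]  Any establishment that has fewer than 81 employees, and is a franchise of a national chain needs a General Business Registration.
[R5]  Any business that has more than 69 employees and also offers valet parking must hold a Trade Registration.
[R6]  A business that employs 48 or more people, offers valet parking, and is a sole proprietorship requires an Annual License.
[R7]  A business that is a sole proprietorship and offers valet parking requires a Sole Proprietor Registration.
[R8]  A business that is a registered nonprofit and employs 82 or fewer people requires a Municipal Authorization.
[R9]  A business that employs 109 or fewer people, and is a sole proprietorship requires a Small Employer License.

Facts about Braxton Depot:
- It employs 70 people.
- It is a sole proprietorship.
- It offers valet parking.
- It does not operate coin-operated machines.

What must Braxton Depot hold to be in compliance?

Annual License, Small Employer License, Small Employer Registration, Sole Proprietor Registration, Trade Registration

[R1] offers valet parking; employees 70 > 36; is a sole proprietorship → Standard Permit required.
[R2] employees 70 ≤ 106; offers valet parking; is a sole proprietorship → Small Employer Registration required.
[R3] is a sole proprietorship → exempt from Standard Permit.
[R4] employees 70 < 81; is a sole proprietorship (not: is a franchise of a national chain) → General Business Registration not required.
[R5] employees 70 > 69; offers valet parking → Trade Registration required.
[R6] employees 70 ≥ 48; offers valet parking; is a sole proprietorship → Annual License required.
[R7] is a sole proprietorship; offers valet parking → Sole Proprietor Registration required.
[R8] is a sole proprietorship (not: is a registered nonprofit); employees 70 ≤ 82 → Municipal Authorization not required.
[R9] employees 70 ≤ 109; is a sole proprietorship → Small Employer License required.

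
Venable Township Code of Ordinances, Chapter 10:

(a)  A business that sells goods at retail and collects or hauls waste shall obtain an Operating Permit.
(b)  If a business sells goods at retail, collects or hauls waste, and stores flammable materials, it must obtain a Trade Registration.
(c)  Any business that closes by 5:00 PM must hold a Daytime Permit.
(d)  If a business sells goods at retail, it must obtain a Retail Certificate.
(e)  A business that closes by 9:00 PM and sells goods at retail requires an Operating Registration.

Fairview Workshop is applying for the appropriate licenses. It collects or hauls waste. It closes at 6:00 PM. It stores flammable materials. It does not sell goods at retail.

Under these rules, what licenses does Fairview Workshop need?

None

(a) does not sell goods at retail; collects or hauls waste → Operating Permit not required.
(b) does not sell goods at retail; collects or hauls waste; stores flammable materials → Trade Registration not required.
(c) closes 6:00 PM, after 5:00 PM → Daytime Permit not required.
(d) does not sell goods at retail → Retail Certificate not required.
(e) closes 6:00 PM, at/before 9:00 PM; does not sell goods at retail → Operating Registration not required.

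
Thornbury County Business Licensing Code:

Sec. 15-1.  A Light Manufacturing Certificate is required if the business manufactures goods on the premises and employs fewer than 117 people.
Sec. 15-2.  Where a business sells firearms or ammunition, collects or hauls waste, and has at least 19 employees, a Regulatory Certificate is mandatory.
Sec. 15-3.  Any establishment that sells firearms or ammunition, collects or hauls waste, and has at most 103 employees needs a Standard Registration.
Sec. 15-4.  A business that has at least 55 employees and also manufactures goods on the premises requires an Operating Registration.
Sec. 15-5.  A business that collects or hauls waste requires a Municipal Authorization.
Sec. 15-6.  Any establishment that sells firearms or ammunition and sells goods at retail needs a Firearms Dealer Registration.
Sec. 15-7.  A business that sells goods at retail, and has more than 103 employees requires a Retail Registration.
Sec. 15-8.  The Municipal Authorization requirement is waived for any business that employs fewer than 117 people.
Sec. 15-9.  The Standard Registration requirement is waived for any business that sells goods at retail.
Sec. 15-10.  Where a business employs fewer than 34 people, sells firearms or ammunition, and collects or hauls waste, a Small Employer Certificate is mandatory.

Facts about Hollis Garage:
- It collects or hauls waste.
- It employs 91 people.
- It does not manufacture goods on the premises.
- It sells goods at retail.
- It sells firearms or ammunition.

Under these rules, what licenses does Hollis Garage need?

Sec. 15-1. does not manufacture goods on the premises; employees 91 < 117 → Light Manufacturing Certificate not required.
Sec. 15-2. sells firearms or ammunition; collects or hauls waste; employees 91 ≥ 19 → Regulatory Certificate required.
Sec. 15-3. sells firearms or ammunition; collects or hauls waste; employees 91 ≤ 103 → Standard Registration required.
Sec. 15-4. employees 91 ≥ 55; does not manufacture goods on the premises → Operating Registration not required.
Sec. 15-5. collects or hauls waste → Municipal Authorization required.
Sec. 15-6. sells firearms or ammunition; sells goods at retail → Firearms Dealer Registration required.
Sec. 15-7. sells goods at retail; employees 91 ≤ 103 → Retail Registration not required.
Sec. 15-8. employees 91 < 117 → exempt from Municipal Authorization.
Sec. 15-9. sells goods at retail → exempt from Standard Registration.
Sec. 15-10. employees 91 ≥ 34; sells firearms or ammunition; collects or hauls waste → Small Employer Certificate not required.

Firearms Dealer Registration, Regulatory Certificate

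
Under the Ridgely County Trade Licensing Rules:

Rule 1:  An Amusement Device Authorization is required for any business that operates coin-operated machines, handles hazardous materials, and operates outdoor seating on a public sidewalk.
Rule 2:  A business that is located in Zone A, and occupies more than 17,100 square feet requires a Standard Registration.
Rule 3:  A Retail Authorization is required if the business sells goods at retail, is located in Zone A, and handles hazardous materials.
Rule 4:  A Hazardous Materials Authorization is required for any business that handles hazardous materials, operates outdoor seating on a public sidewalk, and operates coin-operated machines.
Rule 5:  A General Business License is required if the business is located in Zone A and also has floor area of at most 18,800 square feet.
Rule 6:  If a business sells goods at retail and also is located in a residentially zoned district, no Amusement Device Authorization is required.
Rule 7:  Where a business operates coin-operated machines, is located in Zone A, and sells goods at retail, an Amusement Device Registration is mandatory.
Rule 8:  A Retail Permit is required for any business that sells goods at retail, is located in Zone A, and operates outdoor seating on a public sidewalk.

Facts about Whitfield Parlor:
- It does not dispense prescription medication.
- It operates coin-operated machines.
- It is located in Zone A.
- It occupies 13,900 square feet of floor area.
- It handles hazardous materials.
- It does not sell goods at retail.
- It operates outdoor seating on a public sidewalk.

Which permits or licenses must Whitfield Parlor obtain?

Amusement Device Authorization, General Business License, Hazardous Materials Authorization

Rule 1: operates coin-operated machines; handles hazardous materials; operates outdoor seating on a public sidewalk → Amusement Device Authorization required.
Rule 2: is located in Zone A; floor area 13,900 square feet ≤ 17,100 square feet → Standard Registration not required.
Rule 3: does not sell goods at retail; is located in Zone A; handles hazardous materials → Retail Authorization not required.
Rule 4: handles hazardous materials; operates outdoor seating on a public sidewalk; operates coin-operated machines → Hazardous Materials Authorization required.
Rule 5: is located in Zone A; floor area 13,900 square feet ≤ 18,800 square feet → General Business License required.
Rule 6: does not sell goods at retail; is located in Zone A (not: is located in a residentially zoned district) → Amusement Device Authorization exemption does not apply.
Rule 7: operates coin-operated machines; is located in Zone A; does not sell goods at retail → Amusement Device Registration not required.
Rule 8: does not sell goods at retail; is located in Zone A; operates outdoor seating on a public sidewalk → Retail Permit not required.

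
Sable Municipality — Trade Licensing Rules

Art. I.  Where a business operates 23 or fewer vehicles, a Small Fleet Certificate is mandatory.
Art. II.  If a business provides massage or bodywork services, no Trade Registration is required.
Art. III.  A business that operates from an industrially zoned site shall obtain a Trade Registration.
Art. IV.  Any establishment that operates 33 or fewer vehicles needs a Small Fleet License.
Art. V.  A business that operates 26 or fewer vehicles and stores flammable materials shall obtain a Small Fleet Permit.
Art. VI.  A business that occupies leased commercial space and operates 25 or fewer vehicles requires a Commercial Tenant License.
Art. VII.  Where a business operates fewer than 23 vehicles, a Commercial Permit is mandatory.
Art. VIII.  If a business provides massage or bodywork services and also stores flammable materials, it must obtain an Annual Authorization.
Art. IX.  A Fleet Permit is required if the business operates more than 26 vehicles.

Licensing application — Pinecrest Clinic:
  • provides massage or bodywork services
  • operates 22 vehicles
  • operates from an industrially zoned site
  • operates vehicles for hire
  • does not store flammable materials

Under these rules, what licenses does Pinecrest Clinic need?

Art. I. vehicles 22 ≤ 23 → Small Fleet Certificate required.
Art. II. provides massage or bodywork services → exempt from Trade Registration.
Art. III. operates from an industrially zoned site → Trade Registration required.
Art. IV. vehicles 22 ≤ 33 → Small Fleet License required.
Art. V. vehicles 22 ≤ 26; does not store flammable materials → Small Fleet Permit not required.
Art. VI. operates from an industrially zoned site (not: occupies leased commercial space); vehicles 22 ≤ 25 → Commercial Tenant License not required.
Art. VII. vehicles 22 < 23 → Commercial Permit required.
Art. VIII. provides massage or bodywork services; does not store flammable materials → Annual Authorization not required.
Art. IX. vehicles 22 ≤ 26 → Fleet Permit not required.

Commercial Permit, Small Fleet Certificate, Small Fleet License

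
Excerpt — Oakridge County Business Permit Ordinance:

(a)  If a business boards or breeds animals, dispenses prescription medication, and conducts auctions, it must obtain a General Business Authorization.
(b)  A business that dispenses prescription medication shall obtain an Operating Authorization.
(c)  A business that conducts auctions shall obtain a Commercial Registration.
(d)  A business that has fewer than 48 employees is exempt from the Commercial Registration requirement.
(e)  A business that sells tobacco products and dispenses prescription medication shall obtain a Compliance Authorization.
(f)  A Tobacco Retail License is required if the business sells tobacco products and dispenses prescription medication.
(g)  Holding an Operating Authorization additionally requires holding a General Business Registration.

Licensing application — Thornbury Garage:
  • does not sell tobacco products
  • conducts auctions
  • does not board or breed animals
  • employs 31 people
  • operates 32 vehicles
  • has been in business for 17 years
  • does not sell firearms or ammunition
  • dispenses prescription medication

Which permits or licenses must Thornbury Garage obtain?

(a) does not board or breed animals; dispenses prescription medication; conducts auctions → General Business Authorization not required.
(b) dispenses prescription medication → Operating Authorization required.
(c) conducts auctions → Commercial Registration required.
(d) employees 31 < 48 → exempt from Commercial Registration.
(e) does not sell tobacco products; dispenses prescription medication → Compliance Authorization not required.
(f) does not sell tobacco products; dispenses prescription medication → Tobacco Retail License not required.
(g) Operating Authorization is required → General Business Registration also required.

General Business Registration, Operating Authorization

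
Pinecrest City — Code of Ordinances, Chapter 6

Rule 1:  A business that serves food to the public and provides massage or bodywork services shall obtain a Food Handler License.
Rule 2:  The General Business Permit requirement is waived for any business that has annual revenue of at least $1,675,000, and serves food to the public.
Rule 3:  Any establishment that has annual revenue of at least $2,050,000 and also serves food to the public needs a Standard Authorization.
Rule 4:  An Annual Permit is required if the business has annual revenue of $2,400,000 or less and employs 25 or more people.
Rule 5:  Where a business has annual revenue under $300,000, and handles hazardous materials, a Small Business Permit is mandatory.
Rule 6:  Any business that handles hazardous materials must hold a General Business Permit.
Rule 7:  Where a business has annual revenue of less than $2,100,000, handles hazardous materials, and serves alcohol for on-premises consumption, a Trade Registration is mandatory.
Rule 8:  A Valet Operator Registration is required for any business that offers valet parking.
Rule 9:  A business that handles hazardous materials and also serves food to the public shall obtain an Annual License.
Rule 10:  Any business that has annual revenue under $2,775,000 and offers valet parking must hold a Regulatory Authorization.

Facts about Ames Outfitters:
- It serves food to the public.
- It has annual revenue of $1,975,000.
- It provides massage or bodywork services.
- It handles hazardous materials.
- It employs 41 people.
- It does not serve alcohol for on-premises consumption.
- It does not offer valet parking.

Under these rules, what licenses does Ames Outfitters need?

Rule 1: serves food to the public; provides massage or bodywork services → Food Handler License required.
Rule 2: revenue $1,975,000 ≥ $1,675,000; serves food to the public → exempt from General Business Permit.
Rule 3: revenue $1,975,000 < $2,050,000; serves food to the public → Standard Authorization not required.
Rule 4: revenue $1,975,000 ≤ $2,400,000; employees 41 ≥ 25 → Annual Permit required.
Rule 5: revenue $1,975,000 ≥ $300,000; handles hazardous materials → Small Business Permit not required.
Rule 6: handles hazardous materials → General Business Permit required.
Rule 7: revenue $1,975,000 < $2,100,000; handles hazardous materials; does not serve alcohol for on-premises consumption → Trade Registration not required.
Rule 8: does not offer valet parking → Valet Operator Registration not required.
Rule 9: handles hazardous materials; serves food to the public → Annual License required.
Rule 10: revenue $1,975,000 < $2,775,000; does not offer valet parking → Regulatory Authorization not required.

Annual License, Annual Permit, Food Handler License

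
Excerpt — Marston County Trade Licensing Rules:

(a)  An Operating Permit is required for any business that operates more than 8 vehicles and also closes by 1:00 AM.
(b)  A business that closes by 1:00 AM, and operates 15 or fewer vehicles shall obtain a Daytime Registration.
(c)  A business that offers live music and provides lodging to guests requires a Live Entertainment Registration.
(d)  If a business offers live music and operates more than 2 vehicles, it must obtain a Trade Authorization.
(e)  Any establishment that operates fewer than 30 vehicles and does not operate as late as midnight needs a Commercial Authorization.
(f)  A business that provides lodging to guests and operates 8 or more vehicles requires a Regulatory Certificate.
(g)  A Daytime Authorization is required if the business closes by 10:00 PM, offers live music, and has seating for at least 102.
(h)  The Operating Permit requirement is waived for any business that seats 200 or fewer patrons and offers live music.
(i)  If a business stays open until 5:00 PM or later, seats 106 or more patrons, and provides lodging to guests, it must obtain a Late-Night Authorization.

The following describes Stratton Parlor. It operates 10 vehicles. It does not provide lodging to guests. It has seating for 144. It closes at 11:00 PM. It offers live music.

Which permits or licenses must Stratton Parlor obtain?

Commercial Authorization, Daytime Registration, Trade Authorization

(a) vehicles 10 > 8; closes 11:00 PM, at/before 1:00 AM → Operating Permit required.
(b) closes 11:00 PM, at/before 1:00 AM; vehicles 10 ≤ 15 → Daytime Registration required.
(c) offers live music; does not provide lodging to guests → Live Entertainment Registration not required.
(d) offers live music; vehicles 10 > 2 → Trade Authorization required.
(e) vehicles 10 < 30; closes 11:00 PM, at/before midnight → Commercial Authorization required.
(f) does not provide lodging to guests; vehicles 10 ≥ 8 → Regulatory Certificate not required.
(g) closes 11:00 PM, after 10:00 PM; offers live music; seating 144 ≥ 102 → Daytime Authorization not required.
(h) seating 144 ≤ 200; offers live music → exempt from Operating Permit.
(i) closes 11:00 PM, after 5:00 PM; seating 144 ≥ 106; does not provide lodging to guests → Late-Night Authorization not required.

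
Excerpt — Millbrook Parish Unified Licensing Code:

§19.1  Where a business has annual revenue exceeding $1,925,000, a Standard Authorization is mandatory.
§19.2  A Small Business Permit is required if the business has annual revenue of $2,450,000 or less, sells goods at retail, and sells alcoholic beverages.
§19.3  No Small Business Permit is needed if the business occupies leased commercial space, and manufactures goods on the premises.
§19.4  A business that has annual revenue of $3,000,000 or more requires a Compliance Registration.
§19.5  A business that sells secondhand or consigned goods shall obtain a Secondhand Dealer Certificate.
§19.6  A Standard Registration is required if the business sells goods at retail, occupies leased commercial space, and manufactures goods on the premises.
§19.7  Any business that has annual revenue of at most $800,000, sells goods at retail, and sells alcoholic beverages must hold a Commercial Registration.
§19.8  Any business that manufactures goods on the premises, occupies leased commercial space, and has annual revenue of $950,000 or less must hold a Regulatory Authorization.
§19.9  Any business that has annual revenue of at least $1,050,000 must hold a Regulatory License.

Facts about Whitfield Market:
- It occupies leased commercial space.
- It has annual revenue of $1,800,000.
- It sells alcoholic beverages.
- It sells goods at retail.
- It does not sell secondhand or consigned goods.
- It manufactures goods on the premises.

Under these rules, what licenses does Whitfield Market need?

Regulatory License, Standard Registration

§19.1 revenue $1,800,000 ≤ $1,925,000 → Standard Authorization not required.
§19.2 revenue $1,800,000 ≤ $2,450,000; sells goods at retail; sells alcoholic beverages → Small Business Permit required.
§19.3 occupies leased commercial space; manufactures goods on the premises → exempt from Small Business Permit.
§19.4 revenue $1,800,000 < $3,000,000 → Compliance Registration not required.
§19.5 does not sell secondhand or consigned goods → Secondhand Dealer Certificate not required.
§19.6 sells goods at retail; occupies leased commercial space; manufactures goods on the premises → Standard Registration required.
§19.7 revenue $1,800,000 > $800,000; sells goods at retail; sells alcoholic beverages → Commercial Registration not required.
§19.8 manufactures goods on the premises; occupies leased commercial space; revenue $1,800,000 > $950,000 → Regulatory Authorization not required.
§19.9 revenue $1,800,000 ≥ $1,050,000 → Regulatory License required.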